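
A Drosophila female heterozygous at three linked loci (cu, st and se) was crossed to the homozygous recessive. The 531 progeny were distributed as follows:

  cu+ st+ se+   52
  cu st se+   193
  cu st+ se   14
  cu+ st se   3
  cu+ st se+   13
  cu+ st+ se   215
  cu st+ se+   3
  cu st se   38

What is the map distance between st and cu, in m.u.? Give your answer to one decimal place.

6.2 m.u.

The two most frequent reciprocal classes, cu st se+ and cu+ st+ se, are the parental types, so the F1 was cu st se+ / cu+ st+ se.
The two rarest classes, cu st+ se+ and cu+ st se, are the double crossovers. Comparing them with the parentals, only the st allele has switched, so st is the middle locus and the order is se – st – cu.
Crossovers in the st–cu interval produce the single-crossover classes cu+ st se+ and cu st+ se (13 + 14 = 27) plus the double crossovers (6).
RF(st–cu) = (27 + 6) / 531 = 33/531 = 0.0621 → 6.2 m.u.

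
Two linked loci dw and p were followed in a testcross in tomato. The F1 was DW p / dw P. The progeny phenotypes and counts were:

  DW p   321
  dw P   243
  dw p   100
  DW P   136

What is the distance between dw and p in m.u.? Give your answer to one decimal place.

The recombinant classes are DW P and dw p: 136 + 100 = 236.
Recombination frequency = 236/800 = 0.2950 ≈ 29.5%, i.e. 29.5 m.u.

29.5 m.u.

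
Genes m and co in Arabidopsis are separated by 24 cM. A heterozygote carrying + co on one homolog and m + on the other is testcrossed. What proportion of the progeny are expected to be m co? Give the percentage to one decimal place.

12.0%

A map distance of 24 cM corresponds to a recombination frequency of 0.240.
The F1 is + co / m +, so m co is a recombinant gamete class with expected frequency r/2 = 0.240/2 = 0.1200.
That is 0.1200 = 12.0% of the progeny.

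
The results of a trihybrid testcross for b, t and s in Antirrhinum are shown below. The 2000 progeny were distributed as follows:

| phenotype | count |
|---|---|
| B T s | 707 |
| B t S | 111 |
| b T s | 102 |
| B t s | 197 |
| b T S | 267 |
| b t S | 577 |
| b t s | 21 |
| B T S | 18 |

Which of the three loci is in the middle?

The two most frequent reciprocal classes, B T s and b t S, are the parental types, so the F1 was B T s / b t S.
The two rarest classes, B T S and b t s, are the double crossovers. Comparing them with the parentals, only the s allele has switched, so s is the middle locus and the order is b – s – t.

s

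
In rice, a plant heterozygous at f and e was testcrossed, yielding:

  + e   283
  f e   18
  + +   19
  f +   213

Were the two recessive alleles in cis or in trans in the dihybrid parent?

The two most frequent classes are + e (283) and f + (213); these are the parental (non-recombinant) types.
So the F1 carried + e on one chromosome and f + on the other — the recessive alleles are on opposite chromosomes (trans / repulsion).

trans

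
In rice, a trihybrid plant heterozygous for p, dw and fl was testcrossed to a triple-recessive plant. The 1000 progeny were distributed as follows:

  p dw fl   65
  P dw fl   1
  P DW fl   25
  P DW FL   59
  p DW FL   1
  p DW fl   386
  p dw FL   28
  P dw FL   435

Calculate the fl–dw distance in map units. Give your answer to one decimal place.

12.6 map units

The two most frequent reciprocal classes, p DW fl and P dw FL, are the parental types, so the F1 was p DW fl / P dw FL.
The two rarest classes, p DW FL and P dw fl, are the double crossovers. Comparing them with the parentals, only the fl allele has switched, so fl is the middle locus and the order is dw – fl – p.
Crossovers in the dw–fl interval produce the single-crossover classes p dw fl and P DW FL (65 + 59 = 124) plus the double crossovers (2).
RF(dw–fl) = (124 + 2) / 1000 = 126/1000 = 0.1260 → 12.6 map units.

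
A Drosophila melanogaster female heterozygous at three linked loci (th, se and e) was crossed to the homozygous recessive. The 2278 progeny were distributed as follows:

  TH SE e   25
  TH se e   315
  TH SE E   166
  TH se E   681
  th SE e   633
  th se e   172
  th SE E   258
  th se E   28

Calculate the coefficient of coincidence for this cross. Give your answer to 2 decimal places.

The two most frequent reciprocal classes, th SE e and TH se E, are the parental types, so the F1 was th SE e / TH se E.
The two rarest classes, TH SE e and th se E, are the double crossovers. Comparing them with the parentals, only the th allele has switched, so th is the middle locus and the order is se – th – e.
se–th: (338 + 53)/2278 = 0.1716; th–e: (573 + 53)/2278 = 0.2748.
Expected DCO frequency = 0.1716 × 0.2748 ≈ 0.04716; observed = 53/2278 ≈ 0.02327.
Coefficient of coincidence = 0.02327/0.04716 ≈ 0.49.

0.49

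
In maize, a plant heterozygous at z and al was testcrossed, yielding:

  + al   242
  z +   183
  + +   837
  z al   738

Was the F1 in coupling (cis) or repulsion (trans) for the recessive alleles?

The two most frequent classes are + + (837) and z al (738); these are the parental (non-recombinant) types.
So the F1 carried + + on one chromosome and z al on the other — the recessive alleles are on the same chromosome (cis / coupling).

cis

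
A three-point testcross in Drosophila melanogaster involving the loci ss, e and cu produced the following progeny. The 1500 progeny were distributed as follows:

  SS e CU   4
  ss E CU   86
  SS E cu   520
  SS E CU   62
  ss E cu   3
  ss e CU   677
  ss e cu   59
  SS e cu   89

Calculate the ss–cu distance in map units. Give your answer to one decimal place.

The two most frequent reciprocal classes, SS E cu and ss e CU, are the parental types, so the F1 was SS E cu / ss e CU.
The two rarest classes, ss E cu and SS e CU, are the double crossovers. Comparing them with the parentals, only the ss allele has switched, so ss is the middle locus and the order is e – ss – cu.
Crossovers in the ss–cu interval produce the single-crossover classes SS E CU and ss e cu (62 + 59 = 121) plus the double crossovers (7).
RF(ss–cu) = (121 + 7) / 1500 = 128/1500 = 0.0853 → 8.5 map units.

8.5 map units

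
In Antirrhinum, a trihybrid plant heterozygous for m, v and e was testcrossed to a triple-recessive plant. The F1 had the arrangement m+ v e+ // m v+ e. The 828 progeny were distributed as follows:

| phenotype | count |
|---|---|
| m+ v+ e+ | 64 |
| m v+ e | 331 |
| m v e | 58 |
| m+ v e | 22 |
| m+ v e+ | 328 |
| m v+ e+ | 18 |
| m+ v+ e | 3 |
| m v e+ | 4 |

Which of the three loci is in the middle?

The two rarest classes, m v e+ and m+ v+ e, are the double crossovers. Comparing them with the parentals, only the m allele has switched, so m is the middle locus and the order is e – m – v.

m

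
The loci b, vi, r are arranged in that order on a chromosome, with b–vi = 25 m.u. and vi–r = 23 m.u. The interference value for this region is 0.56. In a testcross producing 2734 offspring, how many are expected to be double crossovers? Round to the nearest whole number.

Map distances give recombination frequencies of 0.250 and 0.230 for the two intervals.
With interference 0.56 (so coincidence = 0.44), expected double-crossover frequency = 0.250 × 0.230 × 0.44 = 0.02530.
Expected number = 0.02530 × 2734 = 69.17 ≈ 69.

69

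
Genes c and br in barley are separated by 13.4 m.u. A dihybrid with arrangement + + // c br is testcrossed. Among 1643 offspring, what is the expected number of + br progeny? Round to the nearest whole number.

A map distance of 13.4 m.u. corresponds to a recombination frequency of 0.134.
The F1 is + + / c br, so + br is a recombinant gamete class with expected frequency r/2 = 0.134/2 = 0.0670.
Expected number = 0.0670 × 1643 = 110.08 ≈ 110.

110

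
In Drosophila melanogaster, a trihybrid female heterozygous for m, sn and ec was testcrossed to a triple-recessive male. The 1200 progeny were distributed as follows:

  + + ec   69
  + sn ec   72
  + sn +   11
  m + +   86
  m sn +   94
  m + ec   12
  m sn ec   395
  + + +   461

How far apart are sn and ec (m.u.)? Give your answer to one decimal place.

15.5 m.u.

The two most frequent reciprocal classes, + + + and m sn ec, are the parental types, so the F1 was + + + / m sn ec.
The two rarest classes, + sn + and m + ec, are the double crossovers. Comparing them with the parentals, only the sn allele has switched, so sn is the middle locus and the order is ec – sn – m.
Crossovers in the ec–sn interval produce the single-crossover classes + + ec and m sn + (69 + 94 = 163) plus the double crossovers (23).
RF(ec–sn) = (163 + 23) / 1200 = 186/1200 = 0.1550 → 15.5 m.u.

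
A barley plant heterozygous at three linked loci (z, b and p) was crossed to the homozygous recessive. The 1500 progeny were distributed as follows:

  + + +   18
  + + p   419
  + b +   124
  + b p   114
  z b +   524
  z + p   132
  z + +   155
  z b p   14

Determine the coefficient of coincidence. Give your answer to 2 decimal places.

0.55

The two most frequent reciprocal classes, + + p and z b +, are the parental types, so the F1 was + + p / z b +.
The two rarest classes, + + + and z b p, are the double crossovers. Comparing them with the parentals, only the p allele has switched, so p is the middle locus and the order is b – p – z.
b–p: (269 + 32)/1500 = 0.2007; p–z: (256 + 32)/1500 = 0.1920.
Expected DCO frequency = 0.2007 × 0.1920 ≈ 0.03853; observed = 32/1500 ≈ 0.02133.
Coefficient of coincidence = 0.02133/0.03853 ≈ 0.55.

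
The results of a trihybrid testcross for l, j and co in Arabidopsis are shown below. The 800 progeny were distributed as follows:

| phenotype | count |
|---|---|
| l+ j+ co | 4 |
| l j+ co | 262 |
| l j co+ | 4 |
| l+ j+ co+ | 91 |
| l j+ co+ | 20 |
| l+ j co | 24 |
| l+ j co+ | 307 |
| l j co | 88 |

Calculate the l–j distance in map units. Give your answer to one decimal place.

The two most frequent reciprocal classes, l+ j co+ and l j+ co, are the parental types, so the F1 was l+ j co+ / l j+ co.
The two rarest classes, l j co+ and l+ j+ co, are the double crossovers. Comparing them with the parentals, only the l allele has switched, so l is the middle locus and the order is j – l – co.
Crossovers in the j–l interval produce the single-crossover classes l+ j+ co+ and l j co (91 + 88 = 179) plus the double crossovers (8).
RF(j–l) = (179 + 8) / 800 = 187/800 = 0.2338 → 23.4 map units.

23.4 map units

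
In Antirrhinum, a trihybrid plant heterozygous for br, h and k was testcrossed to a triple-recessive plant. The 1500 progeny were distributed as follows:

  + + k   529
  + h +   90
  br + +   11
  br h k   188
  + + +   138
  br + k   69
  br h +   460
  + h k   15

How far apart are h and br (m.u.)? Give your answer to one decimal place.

12.3 m.u.

The two most frequent reciprocal classes, br h + and + + k, are the parental types, so the F1 was br h + / + + k.
The two rarest classes, br + + and + h k, are the double crossovers. Comparing them with the parentals, only the h allele has switched, so h is the middle locus and the order is k – h – br.
Crossovers in the h–br interval produce the single-crossover classes + h + and br + k (90 + 69 = 159) plus the double crossovers (26).
RF(h–br) = (159 + 26) / 1500 = 185/1500 = 0.1233 → 12.3 m.u.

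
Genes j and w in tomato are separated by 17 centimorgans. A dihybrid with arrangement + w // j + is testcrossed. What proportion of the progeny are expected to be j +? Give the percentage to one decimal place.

A map distance of 17 centimorgans corresponds to a recombination frequency of 0.170.
The F1 is + w / j +, so j + is a parental gamete class with expected frequency (1 − r)/2 = 0.830/2 = 0.4150.
That is 0.4150 = 41.5% of the progeny.

41.5%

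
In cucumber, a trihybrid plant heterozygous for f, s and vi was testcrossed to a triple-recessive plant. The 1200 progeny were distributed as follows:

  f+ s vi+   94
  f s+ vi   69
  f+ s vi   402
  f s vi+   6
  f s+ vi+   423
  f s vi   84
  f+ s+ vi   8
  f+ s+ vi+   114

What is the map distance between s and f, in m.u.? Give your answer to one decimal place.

17.7 m.u.

The two most frequent reciprocal classes, f s+ vi+ and f+ s vi, are the parental types, so the F1 was f s+ vi+ / f+ s vi.
The two rarest classes, f s vi+ and f+ s+ vi, are the double crossovers. Comparing them with the parentals, only the s allele has switched, so s is the middle locus and the order is vi – s – f.
Crossovers in the s–f interval produce the single-crossover classes f+ s+ vi+ and f s vi (114 + 84 = 198) plus the double crossovers (14).
RF(s–f) = (198 + 14) / 1200 = 212/1200 = 0.1767 → 17.7 m.u.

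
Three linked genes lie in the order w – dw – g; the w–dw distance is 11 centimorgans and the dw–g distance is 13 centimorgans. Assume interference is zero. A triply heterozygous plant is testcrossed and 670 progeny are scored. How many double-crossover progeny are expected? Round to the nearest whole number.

Map distances give recombination frequencies of 0.110 and 0.130 for the two intervals.
With no interference, expected double-crossover frequency = 0.110 × 0.130 = 0.01430.
Expected number = 0.01430 × 670 = 9.58 ≈ 10.

10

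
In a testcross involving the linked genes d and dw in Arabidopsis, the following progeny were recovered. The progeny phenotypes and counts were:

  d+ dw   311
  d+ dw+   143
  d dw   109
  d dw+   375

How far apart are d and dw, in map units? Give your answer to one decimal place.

The two most frequent classes, d+ dw (311) and d dw+ (375), are the parental types, so the F1 was d+ dw / d dw+.
The recombinant classes are d+ dw+ and d dw: 143 + 109 = 252.
Recombination frequency = 252/938 = 0.2687 ≈ 26.9%, i.e. 26.9 map units.

26.9 map units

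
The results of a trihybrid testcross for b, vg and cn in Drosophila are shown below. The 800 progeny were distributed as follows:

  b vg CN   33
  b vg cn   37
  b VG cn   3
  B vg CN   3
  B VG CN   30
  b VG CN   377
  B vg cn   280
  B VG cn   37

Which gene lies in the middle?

cn

The two most frequent reciprocal classes, b VG CN and B vg cn, are the parental types, so the F1 was b VG CN / B vg cn.
The two rarest classes, b VG cn and B vg CN, are the double crossovers. Comparing them with the parentals, only the cn allele has switched, so cn is the middle locus and the order is b – cn – vg.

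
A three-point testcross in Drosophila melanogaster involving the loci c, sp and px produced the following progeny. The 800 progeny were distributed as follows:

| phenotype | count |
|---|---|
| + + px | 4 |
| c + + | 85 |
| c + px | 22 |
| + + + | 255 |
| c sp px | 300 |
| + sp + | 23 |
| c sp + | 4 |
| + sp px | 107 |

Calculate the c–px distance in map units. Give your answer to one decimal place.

The two most frequent reciprocal classes, + + + and c sp px, are the parental types, so the F1 was + + + / c sp px.
The two rarest classes, + + px and c sp +, are the double crossovers. Comparing them with the parentals, only the px allele has switched, so px is the middle locus and the order is sp – px – c.
Crossovers in the px–c interval produce the single-crossover classes c + + and + sp px (85 + 107 = 192) plus the double crossovers (8).
RF(px–c) = (192 + 8) / 800 = 200/800 = 0.2500 → 25.0 map units.

25.0 map units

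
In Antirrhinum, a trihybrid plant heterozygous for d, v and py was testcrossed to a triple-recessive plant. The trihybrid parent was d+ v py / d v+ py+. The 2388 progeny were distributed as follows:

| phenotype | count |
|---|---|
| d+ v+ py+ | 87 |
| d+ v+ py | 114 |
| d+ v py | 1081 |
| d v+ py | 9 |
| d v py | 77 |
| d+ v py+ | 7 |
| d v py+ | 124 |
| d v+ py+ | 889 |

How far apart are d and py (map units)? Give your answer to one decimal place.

The two rarest classes, d+ v py+ and d v+ py, are the double crossovers. Comparing them with the parentals, only the py allele has switched, so py is the middle locus and the order is v – py – d.
Crossovers in the py–d interval produce the single-crossover classes d v py and d+ v+ py+ (77 + 87 = 164) plus the double crossovers (16).
RF(py–d) = (164 + 16) / 2388 = 180/2388 = 0.0754 → 7.5 map units.

7.5 map units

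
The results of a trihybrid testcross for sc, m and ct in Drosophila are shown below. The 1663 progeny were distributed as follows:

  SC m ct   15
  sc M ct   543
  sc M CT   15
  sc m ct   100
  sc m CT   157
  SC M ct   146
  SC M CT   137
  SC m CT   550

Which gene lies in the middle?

The two most frequent reciprocal classes, sc M ct and SC m CT, are the parental types, so the F1 was sc M ct / SC m CT.
The two rarest classes, sc M CT and SC m ct, are the double crossovers. Comparing them with the parentals, only the ct allele has switched, so ct is the middle locus and the order is m – ct – sc.

ct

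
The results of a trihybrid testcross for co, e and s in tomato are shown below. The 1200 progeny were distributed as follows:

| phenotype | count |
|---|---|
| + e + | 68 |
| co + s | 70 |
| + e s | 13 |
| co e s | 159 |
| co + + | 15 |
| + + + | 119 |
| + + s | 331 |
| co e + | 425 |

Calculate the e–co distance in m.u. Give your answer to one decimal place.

The two most frequent reciprocal classes, co e + and + + s, are the parental types, so the F1 was co e + / + + s.
The two rarest classes, co + + and + e s, are the double crossovers. Comparing them with the parentals, only the e allele has switched, so e is the middle locus and the order is s – e – co.
Crossovers in the e–co interval produce the single-crossover classes + e + and co + s (68 + 70 = 138) plus the double crossovers (28).
RF(e–co) = (138 + 28) / 1200 = 166/1200 = 0.1383 → 13.8 m.u.

13.8 m.u.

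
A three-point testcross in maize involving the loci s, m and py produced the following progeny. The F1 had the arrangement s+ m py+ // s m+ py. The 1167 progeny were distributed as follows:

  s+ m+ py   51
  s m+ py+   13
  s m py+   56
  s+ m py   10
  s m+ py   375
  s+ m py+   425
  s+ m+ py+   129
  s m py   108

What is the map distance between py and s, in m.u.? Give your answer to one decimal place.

11.1 m.u.

The two rarest classes, s+ m py and s m+ py+, are the double crossovers. Comparing them with the parentals, only the py allele has switched, so py is the middle locus and the order is s – py – m.
Crossovers in the s–py interval produce the single-crossover classes s m py+ and s+ m+ py (56 + 51 = 107) plus the double crossovers (23).
RF(s–py) = (107 + 23) / 1167 = 130/1167 = 0.1114 → 11.1 m.u.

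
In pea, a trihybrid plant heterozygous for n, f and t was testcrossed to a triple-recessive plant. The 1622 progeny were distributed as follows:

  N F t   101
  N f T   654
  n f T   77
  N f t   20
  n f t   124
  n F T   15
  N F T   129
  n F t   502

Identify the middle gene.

The two most frequent reciprocal classes, n F t and N f T, are the parental types, so the F1 was n F t / N f T.
The two rarest classes, n F T and N f t, are the double crossovers. Comparing them with the parentals, only the t allele has switched, so t is the middle locus and the order is f – t – n.

t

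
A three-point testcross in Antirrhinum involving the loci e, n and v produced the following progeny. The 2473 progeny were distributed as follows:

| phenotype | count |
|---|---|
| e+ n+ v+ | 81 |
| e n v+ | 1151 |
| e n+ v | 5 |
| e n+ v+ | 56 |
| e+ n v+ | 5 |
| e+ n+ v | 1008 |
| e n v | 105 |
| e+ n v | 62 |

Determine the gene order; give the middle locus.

e

The two most frequent reciprocal classes, e+ n+ v and e n v+, are the parental types, so the F1 was e+ n+ v / e n v+.
The two rarest classes, e n+ v and e+ n v+, are the double crossovers. Comparing them with the parentals, only the e allele has switched, so e is the middle locus and the order is n – e – v.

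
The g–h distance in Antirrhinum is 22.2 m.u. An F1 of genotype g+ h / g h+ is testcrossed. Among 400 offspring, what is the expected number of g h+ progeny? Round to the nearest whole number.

A map distance of 22.2 m.u. corresponds to a recombination frequency of 0.222.
The F1 is g+ h / g h+, so g h+ is a parental gamete class with expected frequency (1 − r)/2 = 0.778/2 = 0.3890.
Expected number = 0.3890 × 400 = 155.60 ≈ 156.

156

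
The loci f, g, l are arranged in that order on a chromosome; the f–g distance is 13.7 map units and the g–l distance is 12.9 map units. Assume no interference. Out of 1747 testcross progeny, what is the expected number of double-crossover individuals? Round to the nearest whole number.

31

Map distances give recombination frequencies of 0.137 and 0.129 for the two intervals.
With no interference, expected double-crossover frequency = 0.137 × 0.129 = 0.01767.
Expected number = 0.01767 × 1747 = 30.87 ≈ 31.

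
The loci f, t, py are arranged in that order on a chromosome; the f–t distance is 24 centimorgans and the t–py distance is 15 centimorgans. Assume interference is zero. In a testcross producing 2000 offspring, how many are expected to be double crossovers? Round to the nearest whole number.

72

Map distances give recombination frequencies of 0.240 and 0.150 for the two intervals.
With no interference, expected double-crossover frequency = 0.240 × 0.150 = 0.03600.
Expected number = 0.03600 × 2000 = 72.00 ≈ 72.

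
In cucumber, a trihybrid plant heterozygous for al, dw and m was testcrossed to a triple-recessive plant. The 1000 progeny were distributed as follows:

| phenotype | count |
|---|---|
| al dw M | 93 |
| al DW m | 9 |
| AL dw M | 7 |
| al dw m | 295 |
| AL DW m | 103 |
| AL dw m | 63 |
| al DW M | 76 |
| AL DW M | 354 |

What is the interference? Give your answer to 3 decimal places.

The two most frequent reciprocal classes, al dw m and AL DW M, are the parental types, so the F1 was al dw m / AL DW M.
The two rarest classes, al DW m and AL dw M, are the double crossovers. Comparing them with the parentals, only the dw allele has switched, so dw is the middle locus and the order is al – dw – m.
al–dw: (139 + 16)/1000 = 0.1550; dw–m: (196 + 16)/1000 = 0.2120.
Expected DCO frequency = 0.1550 × 0.2120 ≈ 0.03286; observed = 16/1000 ≈ 0.01600.
Coefficient of coincidence = 0.01600/0.03286 ≈ 0.487; interference = 1 − 0.487 = 0.513.

0.513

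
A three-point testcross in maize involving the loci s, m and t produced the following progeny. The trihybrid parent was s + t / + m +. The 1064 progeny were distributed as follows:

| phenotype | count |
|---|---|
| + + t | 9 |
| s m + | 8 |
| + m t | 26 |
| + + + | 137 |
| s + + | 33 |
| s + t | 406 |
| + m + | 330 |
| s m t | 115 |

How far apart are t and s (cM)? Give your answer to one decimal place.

7.1 cM

The two rarest classes, + + t and s m +, are the double crossovers. Comparing them with the parentals, only the s allele has switched, so s is the middle locus and the order is t – s – m.
Crossovers in the t–s interval produce the single-crossover classes s + + and + m t (33 + 26 = 59) plus the double crossovers (17).
RF(t–s) = (59 + 17) / 1064 = 76/1064 = 0.0714 → 7.1 cM.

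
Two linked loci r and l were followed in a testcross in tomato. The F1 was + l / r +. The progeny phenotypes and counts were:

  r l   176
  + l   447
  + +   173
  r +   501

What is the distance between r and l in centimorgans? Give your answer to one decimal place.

26.9 centimorgans

The recombinant classes are + + and r l: 173 + 176 = 349.
Recombination frequency = 349/1297 = 0.2691 ≈ 26.9%, i.e. 26.9 centimorgans.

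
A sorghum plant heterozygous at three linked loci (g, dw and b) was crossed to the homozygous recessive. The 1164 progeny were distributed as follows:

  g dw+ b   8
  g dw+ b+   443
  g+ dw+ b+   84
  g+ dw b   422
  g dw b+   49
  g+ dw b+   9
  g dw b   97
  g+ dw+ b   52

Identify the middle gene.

b

The two most frequent reciprocal classes, g dw+ b+ and g+ dw b, are the parental types, so the F1 was g dw+ b+ / g+ dw b.
The two rarest classes, g dw+ b and g+ dw b+, are the double crossovers. Comparing them with the parentals, only the b allele has switched, so b is the middle locus and the order is g – b – dw.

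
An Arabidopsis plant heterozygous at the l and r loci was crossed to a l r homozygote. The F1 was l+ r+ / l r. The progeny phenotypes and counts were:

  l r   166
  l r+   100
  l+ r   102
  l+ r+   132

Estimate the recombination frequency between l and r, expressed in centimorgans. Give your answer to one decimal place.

The recombinant classes are l+ r and l r+: 102 + 100 = 202.
Recombination frequency = 202/500 = 0.4040 ≈ 40.4%, i.e. 40.4 centimorgans.

40.4 centimorgans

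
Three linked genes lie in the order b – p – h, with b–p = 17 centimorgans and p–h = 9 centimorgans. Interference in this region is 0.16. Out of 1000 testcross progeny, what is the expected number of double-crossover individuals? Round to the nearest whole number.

13

Map distances give recombination frequencies of 0.170 and 0.090 for the two intervals.
With interference 0.16 (so coincidence = 0.84), expected double-crossover frequency = 0.170 × 0.090 × 0.84 = 0.01285.
Expected number = 0.01285 × 1000 = 12.85 ≈ 13.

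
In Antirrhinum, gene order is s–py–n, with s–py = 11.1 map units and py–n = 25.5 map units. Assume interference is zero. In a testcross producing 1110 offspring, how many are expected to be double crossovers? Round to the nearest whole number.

Map distances give recombination frequencies of 0.111 and 0.255 for the two intervals.
With no interference, expected double-crossover frequency = 0.111 × 0.255 = 0.02831.
Expected number = 0.02831 × 1110 = 31.42 ≈ 31.

31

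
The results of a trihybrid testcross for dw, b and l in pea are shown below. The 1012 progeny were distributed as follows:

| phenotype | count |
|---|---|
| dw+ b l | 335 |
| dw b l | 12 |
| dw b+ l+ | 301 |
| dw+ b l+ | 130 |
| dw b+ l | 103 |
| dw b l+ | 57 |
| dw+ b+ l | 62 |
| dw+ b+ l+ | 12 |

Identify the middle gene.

dw

The two most frequent reciprocal classes, dw+ b l and dw b+ l+, are the parental types, so the F1 was dw+ b l / dw b+ l+.
The two rarest classes, dw b l and dw+ b+ l+, are the double crossovers. Comparing them with the parentals, only the dw allele has switched, so dw is the middle locus and the order is b – dw – l.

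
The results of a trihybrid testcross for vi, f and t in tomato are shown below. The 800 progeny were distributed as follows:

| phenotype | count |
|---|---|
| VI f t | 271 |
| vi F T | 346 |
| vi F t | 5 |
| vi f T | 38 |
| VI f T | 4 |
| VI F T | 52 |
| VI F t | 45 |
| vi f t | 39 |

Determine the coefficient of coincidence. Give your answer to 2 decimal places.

The two most frequent reciprocal classes, VI f t and vi F T, are the parental types, so the F1 was VI f t / vi F T.
The two rarest classes, VI f T and vi F t, are the double crossovers. Comparing them with the parentals, only the t allele has switched, so t is the middle locus and the order is f – t – vi.
f–t: (83 + 9)/800 = 0.1150; t–vi: (91 + 9)/800 = 0.1250.
Expected DCO frequency = 0.1150 × 0.1250 ≈ 0.01438; observed = 9/800 ≈ 0.01125.
Coefficient of coincidence = 0.01125/0.01438 ≈ 0.78.

0.78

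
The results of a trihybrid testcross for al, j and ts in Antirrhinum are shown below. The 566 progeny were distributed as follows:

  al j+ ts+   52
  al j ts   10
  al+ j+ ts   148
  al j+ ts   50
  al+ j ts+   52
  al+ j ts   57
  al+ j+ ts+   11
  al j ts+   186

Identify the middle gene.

ts

The two most frequent reciprocal classes, al+ j+ ts and al j ts+, are the parental types, so the F1 was al+ j+ ts / al j ts+.
The two rarest classes, al+ j+ ts+ and al j ts, are the double crossovers. Comparing them with the parentals, only the ts allele has switched, so ts is the middle locus and the order is j – ts – al.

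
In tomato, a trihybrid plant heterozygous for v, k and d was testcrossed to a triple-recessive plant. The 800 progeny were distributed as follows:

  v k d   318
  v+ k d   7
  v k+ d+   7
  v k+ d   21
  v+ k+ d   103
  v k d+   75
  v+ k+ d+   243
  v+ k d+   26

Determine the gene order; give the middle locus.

The two most frequent reciprocal classes, v k d and v+ k+ d+, are the parental types, so the F1 was v k d / v+ k+ d+.
The two rarest classes, v+ k d and v k+ d+, are the double crossovers. Comparing them with the parentals, only the v allele has switched, so v is the middle locus and the order is d – v – k.

v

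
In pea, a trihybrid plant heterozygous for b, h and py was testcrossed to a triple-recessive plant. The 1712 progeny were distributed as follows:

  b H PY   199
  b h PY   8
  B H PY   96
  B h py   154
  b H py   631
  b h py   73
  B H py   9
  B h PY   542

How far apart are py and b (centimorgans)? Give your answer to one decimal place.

The two most frequent reciprocal classes, B h PY and b H py, are the parental types, so the F1 was B h PY / b H py.
The two rarest classes, b h PY and B H py, are the double crossovers. Comparing them with the parentals, only the b allele has switched, so b is the middle locus and the order is h – b – py.
Crossovers in the b–py interval produce the single-crossover classes B h py and b H PY (154 + 199 = 353) plus the double crossovers (17).
RF(b–py) = (353 + 17) / 1712 = 370/1712 = 0.2161 → 21.6 centimorgans.

21.6 centimorgans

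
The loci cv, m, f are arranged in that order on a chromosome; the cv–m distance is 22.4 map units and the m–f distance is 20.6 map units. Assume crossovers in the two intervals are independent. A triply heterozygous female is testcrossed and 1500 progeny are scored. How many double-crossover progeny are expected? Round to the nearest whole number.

69

Map distances give recombination frequencies of 0.224 and 0.206 for the two intervals.
With no interference, expected double-crossover frequency = 0.224 × 0.206 = 0.04614.
Expected number = 0.04614 × 1500 = 69.22 ≈ 69.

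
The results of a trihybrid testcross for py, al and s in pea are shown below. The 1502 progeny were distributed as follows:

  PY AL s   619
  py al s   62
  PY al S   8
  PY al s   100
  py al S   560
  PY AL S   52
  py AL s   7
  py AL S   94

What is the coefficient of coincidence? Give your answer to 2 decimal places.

0.84

The two most frequent reciprocal classes, py al S and PY AL s, are the parental types, so the F1 was py al S / PY AL s.
The two rarest classes, PY al S and py AL s, are the double crossovers. Comparing them with the parentals, only the py allele has switched, so py is the middle locus and the order is s – py – al.
s–py: (114 + 15)/1502 = 0.0859; py–al: (194 + 15)/1502 = 0.1391.
Expected DCO frequency = 0.0859 × 0.1391 ≈ 0.01195; observed = 15/1502 ≈ 0.00999.
Coefficient of coincidence = 0.00999/0.01195 ≈ 0.84.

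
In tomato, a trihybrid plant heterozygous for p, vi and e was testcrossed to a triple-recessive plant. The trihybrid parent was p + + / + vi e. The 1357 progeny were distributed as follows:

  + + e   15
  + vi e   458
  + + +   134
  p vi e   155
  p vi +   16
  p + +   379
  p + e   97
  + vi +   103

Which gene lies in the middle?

vi

The two rarest classes, p vi + and + + e, are the double crossovers. Comparing them with the parentals, only the vi allele has switched, so vi is the middle locus and the order is p – vi – e.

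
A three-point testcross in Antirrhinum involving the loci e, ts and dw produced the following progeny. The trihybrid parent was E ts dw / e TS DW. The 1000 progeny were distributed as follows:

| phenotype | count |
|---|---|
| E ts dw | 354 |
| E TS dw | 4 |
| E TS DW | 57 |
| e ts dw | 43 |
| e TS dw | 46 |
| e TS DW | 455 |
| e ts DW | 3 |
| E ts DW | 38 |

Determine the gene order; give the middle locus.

The two rarest classes, E TS dw and e ts DW, are the double crossovers. Comparing them with the parentals, only the ts allele has switched, so ts is the middle locus and the order is e – ts – dw.

ts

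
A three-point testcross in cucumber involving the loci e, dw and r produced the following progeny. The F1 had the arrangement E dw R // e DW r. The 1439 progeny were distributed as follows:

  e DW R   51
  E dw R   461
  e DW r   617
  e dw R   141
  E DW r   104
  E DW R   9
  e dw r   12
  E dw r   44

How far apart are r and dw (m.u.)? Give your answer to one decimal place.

The two rarest classes, E DW R and e dw r, are the double crossovers. Comparing them with the parentals, only the dw allele has switched, so dw is the middle locus and the order is r – dw – e.
Crossovers in the r–dw interval produce the single-crossover classes E dw r and e DW R (44 + 51 = 95) plus the double crossovers (21).
RF(r–dw) = (95 + 21) / 1439 = 116/1439 = 0.0806 → 8.1 m.u.

8.1 m.u.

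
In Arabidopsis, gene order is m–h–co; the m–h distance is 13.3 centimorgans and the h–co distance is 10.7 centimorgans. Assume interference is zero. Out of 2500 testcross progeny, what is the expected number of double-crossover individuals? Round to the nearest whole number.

36

Map distances give recombination frequencies of 0.133 and 0.107 for the two intervals.
With no interference, expected double-crossover frequency = 0.133 × 0.107 = 0.01423.
Expected number = 0.01423 × 2500 = 35.58 ≈ 36.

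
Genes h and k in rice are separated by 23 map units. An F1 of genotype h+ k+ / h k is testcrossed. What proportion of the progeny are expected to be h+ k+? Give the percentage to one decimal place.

38.5%

A map distance of 23 map units corresponds to a recombination frequency of 0.230.
The F1 is h+ k+ / h k, so h+ k+ is a parental gamete class with expected frequency (1 − r)/2 = 0.770/2 = 0.3850.
That is 0.3850 = 38.5% of the progeny.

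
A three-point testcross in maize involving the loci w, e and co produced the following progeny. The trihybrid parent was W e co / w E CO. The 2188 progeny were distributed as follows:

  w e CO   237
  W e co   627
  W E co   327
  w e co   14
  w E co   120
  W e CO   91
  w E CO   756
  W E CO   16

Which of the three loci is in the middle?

w

The two rarest classes, w e co and W E CO, are the double crossovers. Comparing them with the parentals, only the w allele has switched, so w is the middle locus and the order is co – w – e.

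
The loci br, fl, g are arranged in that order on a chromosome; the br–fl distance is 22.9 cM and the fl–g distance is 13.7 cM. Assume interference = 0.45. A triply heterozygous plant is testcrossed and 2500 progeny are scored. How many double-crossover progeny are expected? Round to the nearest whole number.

Map distances give recombination frequencies of 0.229 and 0.137 for the two intervals.
With interference 0.45 (so coincidence = 0.55), expected double-crossover frequency = 0.229 × 0.137 × 0.55 = 0.01726.
Expected number = 0.01726 × 2500 = 43.14 ≈ 43.

43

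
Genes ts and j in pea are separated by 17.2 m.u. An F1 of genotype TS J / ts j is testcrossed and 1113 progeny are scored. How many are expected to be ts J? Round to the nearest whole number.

96

A map distance of 17.2 m.u. corresponds to a recombination frequency of 0.172.
The F1 is TS J / ts j, so ts J is a recombinant gamete class with expected frequency r/2 = 0.172/2 = 0.0860.
Expected number = 0.0860 × 1113 = 95.72 ≈ 96.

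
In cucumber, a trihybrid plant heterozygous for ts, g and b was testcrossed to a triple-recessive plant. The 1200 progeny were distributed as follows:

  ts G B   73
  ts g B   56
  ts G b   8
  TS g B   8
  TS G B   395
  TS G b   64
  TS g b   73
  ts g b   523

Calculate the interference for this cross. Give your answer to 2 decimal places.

The two most frequent reciprocal classes, TS G B and ts g b, are the parental types, so the F1 was TS G B / ts g b.
The two rarest classes, TS g B and ts G b, are the double crossovers. Comparing them with the parentals, only the g allele has switched, so g is the middle locus and the order is b – g – ts.
b–g: (120 + 16)/1200 = 0.1133; g–ts: (146 + 16)/1200 = 0.1350.
Expected DCO frequency = 0.1133 × 0.1350 ≈ 0.01530; observed = 16/1200 ≈ 0.01333.
Coefficient of coincidence = 0.01333/0.01530 ≈ 0.87; interference = 1 − 0.87 = 0.13.

0.13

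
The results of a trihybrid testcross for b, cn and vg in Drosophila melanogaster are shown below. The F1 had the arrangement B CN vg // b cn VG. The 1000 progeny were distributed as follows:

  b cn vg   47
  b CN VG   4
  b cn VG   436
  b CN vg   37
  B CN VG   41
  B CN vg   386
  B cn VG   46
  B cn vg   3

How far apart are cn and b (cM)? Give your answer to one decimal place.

The two rarest classes, B cn vg and b CN VG, are the double crossovers. Comparing them with the parentals, only the cn allele has switched, so cn is the middle locus and the order is b – cn – vg.
Crossovers in the b–cn interval produce the single-crossover classes b CN vg and B cn VG (37 + 46 = 83) plus the double crossovers (7).
RF(b–cn) = (83 + 7) / 1000 = 90/1000 = 0.0900 → 9.0 cM.

9.0 cM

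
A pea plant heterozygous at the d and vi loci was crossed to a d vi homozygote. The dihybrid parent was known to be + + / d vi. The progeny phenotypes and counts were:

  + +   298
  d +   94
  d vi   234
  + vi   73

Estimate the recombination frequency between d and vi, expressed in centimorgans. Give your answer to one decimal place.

The recombinant classes are + vi and d +: 73 + 94 = 167.
Recombination frequency = 167/699 = 0.2389 ≈ 23.9%, i.e. 23.9 centimorgans.

23.9 centimorgans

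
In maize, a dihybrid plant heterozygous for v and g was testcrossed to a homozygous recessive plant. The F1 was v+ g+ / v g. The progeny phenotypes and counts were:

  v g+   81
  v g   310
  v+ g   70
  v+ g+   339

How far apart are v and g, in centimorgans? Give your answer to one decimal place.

The recombinant classes are v+ g and v g+: 70 + 81 = 151.
Recombination frequency = 151/800 = 0.1888 ≈ 18.9%, i.e. 18.9 centimorgans.

18.9 centimorgans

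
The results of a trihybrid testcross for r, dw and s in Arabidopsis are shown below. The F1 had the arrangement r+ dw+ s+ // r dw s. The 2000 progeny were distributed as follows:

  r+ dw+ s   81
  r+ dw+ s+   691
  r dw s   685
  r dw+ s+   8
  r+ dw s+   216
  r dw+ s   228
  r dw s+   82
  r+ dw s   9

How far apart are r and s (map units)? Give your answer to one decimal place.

The two rarest classes, r dw+ s+ and r+ dw s, are the double crossovers. Comparing them with the parentals, only the r allele has switched, so r is the middle locus and the order is dw – r – s.
Crossovers in the r–s interval produce the single-crossover classes r+ dw+ s and r dw s+ (81 + 82 = 163) plus the double crossovers (17).
RF(r–s) = (163 + 17) / 2000 = 180/2000 = 0.0900 → 9.0 map units.

9.0 map units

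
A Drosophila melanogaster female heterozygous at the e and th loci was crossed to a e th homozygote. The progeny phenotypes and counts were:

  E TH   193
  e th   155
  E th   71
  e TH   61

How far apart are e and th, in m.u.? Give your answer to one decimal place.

27.5 m.u.

The two most frequent classes, E TH (193) and e th (155), are the parental types, so the F1 was E TH / e th.
The recombinant classes are E th and e TH: 71 + 61 = 132.
Recombination frequency = 132/480 = 0.2750 ≈ 27.5%, i.e. 27.5 m.u.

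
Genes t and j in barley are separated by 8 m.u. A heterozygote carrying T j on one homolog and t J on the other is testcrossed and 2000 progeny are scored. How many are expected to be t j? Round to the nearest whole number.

A map distance of 8 m.u. corresponds to a recombination frequency of 0.080.
The F1 is T j / t J, so t j is a recombinant gamete class with expected frequency r/2 = 0.080/2 = 0.0400.
Expected number = 0.0400 × 2000 = 80.00 ≈ 80.

80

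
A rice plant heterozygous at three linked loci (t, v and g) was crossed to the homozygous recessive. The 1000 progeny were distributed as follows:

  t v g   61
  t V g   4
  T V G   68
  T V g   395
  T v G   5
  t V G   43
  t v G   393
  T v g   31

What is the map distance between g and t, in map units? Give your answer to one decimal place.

The two most frequent reciprocal classes, T V g and t v G, are the parental types, so the F1 was T V g / t v G.
The two rarest classes, t V g and T v G, are the double crossovers. Comparing them with the parentals, only the t allele has switched, so t is the middle locus and the order is g – t – v.
Crossovers in the g–t interval produce the single-crossover classes T V G and t v g (68 + 61 = 129) plus the double crossovers (9).
RF(g–t) = (129 + 9) / 1000 = 138/1000 = 0.1380 → 13.8 map units.

13.8 map units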